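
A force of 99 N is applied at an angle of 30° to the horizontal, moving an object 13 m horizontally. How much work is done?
W = Fd cosθ = 99×13×cos(30°) = 1114.6 J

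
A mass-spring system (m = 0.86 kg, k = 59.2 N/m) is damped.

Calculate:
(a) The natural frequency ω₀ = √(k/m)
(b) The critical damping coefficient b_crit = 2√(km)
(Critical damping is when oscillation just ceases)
ω₀ = √(k/m) = √(59.2/0.86) = 8.297 rad/s
b_crit = 2√(km) = 2√(59.2×0.86) = 14.27 kg/s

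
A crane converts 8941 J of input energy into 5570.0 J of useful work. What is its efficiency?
η = W_out/W_in = 5570.0/8941 = 0.623 = 62.3%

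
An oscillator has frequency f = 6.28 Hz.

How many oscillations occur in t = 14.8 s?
n = f×t = 6.28×14.8 = 92.94 oscillations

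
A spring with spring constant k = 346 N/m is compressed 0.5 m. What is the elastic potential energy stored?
PE = ½kx² = ½×346×0.5² = 43.25 J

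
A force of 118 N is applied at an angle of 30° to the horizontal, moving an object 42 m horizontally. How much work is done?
W = Fd cosθ = 118×42×cos(30°) = 4292.0 J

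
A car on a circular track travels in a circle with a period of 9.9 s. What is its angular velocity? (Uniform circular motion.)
ω = 2π/T = 2π/9.9 = 0.6347 rad/s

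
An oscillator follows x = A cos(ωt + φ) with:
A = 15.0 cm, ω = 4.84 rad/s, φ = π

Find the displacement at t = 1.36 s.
x = A cos(ωt + φ) = 15.0×cos(4.84×1.36 + π) = -14.33 cm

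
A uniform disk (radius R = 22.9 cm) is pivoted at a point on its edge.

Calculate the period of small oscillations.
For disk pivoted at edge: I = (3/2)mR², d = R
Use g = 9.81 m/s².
I/m = (3/2)R² = 0.07866 m²; d = R = 0.229 m
T = 2π√((3/2)R²/(gR)) = 2π√(3R/(2g)) = 1.176 s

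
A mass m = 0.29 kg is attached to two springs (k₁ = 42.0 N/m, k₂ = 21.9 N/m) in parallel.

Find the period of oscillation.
k_eq = k₁+k₂ = 63.9 N/m
T = 2π√(m/k_eq) = 2π√(0.29/63.9) = 0.4233 s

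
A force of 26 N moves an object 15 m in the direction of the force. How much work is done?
W = Fd = 26×15 = 390.0 J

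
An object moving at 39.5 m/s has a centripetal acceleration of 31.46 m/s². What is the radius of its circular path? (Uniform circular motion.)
r = v²/a_c = 39.5²/31.46 = 49.59 m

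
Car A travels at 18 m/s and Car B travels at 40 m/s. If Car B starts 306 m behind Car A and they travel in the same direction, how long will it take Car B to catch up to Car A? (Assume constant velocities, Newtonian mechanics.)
Relative speed: v_rel = 40 - 18 = 22 m/s
Time to catch: t = d₀/v_rel = 306/22 = 13.91 s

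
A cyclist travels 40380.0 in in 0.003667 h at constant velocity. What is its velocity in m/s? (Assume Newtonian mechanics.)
v = d/t (with unit conversion) = 77.69 m/s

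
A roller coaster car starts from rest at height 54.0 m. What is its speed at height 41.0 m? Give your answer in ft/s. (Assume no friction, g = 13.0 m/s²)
mgh₁ = ½mv₂² + mgh₂ → v₂ = √(2g(h₁−h₂)) = √(2×13.0×(54−41)) = 18.38 m/s = 60.32 ft/s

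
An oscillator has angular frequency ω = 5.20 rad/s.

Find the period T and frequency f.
T = 2π/ω = 2π/5.2 = 1.208 s; f = ω/2π = 0.8276 Hz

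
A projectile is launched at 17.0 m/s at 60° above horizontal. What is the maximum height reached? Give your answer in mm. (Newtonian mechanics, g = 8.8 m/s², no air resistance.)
H = v₀²sin²(θ)/(2g) (with unit conversion) = 12320.0 mm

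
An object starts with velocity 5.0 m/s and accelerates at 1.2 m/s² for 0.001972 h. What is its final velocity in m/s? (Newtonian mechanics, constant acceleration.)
v = v₀ + at (with unit conversion) = 13.52 m/s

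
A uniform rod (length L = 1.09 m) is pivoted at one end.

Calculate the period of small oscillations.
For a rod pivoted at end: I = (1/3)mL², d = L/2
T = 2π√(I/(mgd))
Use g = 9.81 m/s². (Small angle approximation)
I/m = (1/3)L² = 0.396 m²; d = L/2 = 0.545 m
T = 2π√(I/(mgd)) = 2π√(0.396/(9.81×0.545)) = 1.71 s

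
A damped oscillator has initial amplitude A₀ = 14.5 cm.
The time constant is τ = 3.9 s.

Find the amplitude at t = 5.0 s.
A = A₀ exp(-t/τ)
A = A₀ exp(−t/τ) = 14.5×exp(−5.0/3.9) = 4.023 cm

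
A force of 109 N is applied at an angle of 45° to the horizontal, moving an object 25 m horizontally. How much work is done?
W = Fd cosθ = 109×25×cos(45°) = 1926.9 J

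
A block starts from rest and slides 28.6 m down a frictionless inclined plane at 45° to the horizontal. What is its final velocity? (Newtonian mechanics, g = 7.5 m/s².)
a = g sin(θ) = 7.5 × sin(45°) = 5.3 m/s²
v = √(2ad) = √(2 × 5.3 × 28.6) = 17.42 m/s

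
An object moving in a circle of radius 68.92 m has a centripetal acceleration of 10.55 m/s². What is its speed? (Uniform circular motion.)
v = √(a_c × r) = √(10.55 × 68.92) = 26.96 m/s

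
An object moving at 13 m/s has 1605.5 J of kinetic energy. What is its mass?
KE = ½mv² → m = 2KE/v² = 2×1605.5/13² = 19.0 kg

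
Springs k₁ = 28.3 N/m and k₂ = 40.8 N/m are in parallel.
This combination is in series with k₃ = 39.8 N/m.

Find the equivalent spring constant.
k₁₂ = k₁ + k₂ = 69.1 N/m (parallel)
1/k_eq = 1/k₁₂ + 1/k₃ → k_eq = 25.25 N/m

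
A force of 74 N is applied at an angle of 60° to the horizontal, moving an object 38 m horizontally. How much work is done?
W = Fd cosθ = 74×38×cos(60°) = 1406.0 J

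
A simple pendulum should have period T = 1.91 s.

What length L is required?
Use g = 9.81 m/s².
T = 2π√(L/g) → L = g(T/2π)² = 9.81×(1.91/2π)² = 0.9065 m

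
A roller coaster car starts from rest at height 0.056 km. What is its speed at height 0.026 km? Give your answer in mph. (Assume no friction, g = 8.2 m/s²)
mgh₁ = ½mv₂² + mgh₂ → v₂ = √(2g(h₁−h₂)) = √(2×8.2×(56−26)) = 22.18 m/s = 49.62 mph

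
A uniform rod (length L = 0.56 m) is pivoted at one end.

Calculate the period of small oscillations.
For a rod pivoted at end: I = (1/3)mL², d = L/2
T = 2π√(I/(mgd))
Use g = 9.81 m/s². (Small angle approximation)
I/m = (1/3)L² = 0.1045 m²; d = L/2 = 0.28 m
T = 2π√(I/(mgd)) = 2π√(0.1045/(9.81×0.28)) = 1.226 s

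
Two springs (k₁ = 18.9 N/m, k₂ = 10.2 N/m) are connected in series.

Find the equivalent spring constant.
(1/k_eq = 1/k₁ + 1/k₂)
1/k_eq = 1/18.9 + 1/10.2 = 0.15095; k_eq = 6.625 N/m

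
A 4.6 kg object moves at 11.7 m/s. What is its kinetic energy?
KE = ½mv² = ½×4.6×11.7² = 314.847 J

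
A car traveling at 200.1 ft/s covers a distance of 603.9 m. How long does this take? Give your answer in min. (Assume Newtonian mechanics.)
t = d/v (with unit conversion) = 0.165 min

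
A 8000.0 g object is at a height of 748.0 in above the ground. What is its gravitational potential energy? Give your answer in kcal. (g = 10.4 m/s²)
PE = mgh = 8 kg × 10.4 m/s² × 19 m = 1581 J = 0.3778 kcal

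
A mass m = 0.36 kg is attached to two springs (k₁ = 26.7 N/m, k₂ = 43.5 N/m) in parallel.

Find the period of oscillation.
k_eq = k₁+k₂ = 70.2 N/m
T = 2π√(m/k_eq) = 2π√(0.36/70.2) = 0.4499 s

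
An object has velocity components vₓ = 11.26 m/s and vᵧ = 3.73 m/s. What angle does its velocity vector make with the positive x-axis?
θ = arctan(vᵧ/vₓ) = arctan(3.73/11.26) = 18.33°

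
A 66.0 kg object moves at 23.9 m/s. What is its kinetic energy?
KE = ½mv² = ½×66.0×23.9² = 18849.93 J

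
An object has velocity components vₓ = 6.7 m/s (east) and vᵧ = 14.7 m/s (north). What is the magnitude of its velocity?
|v| = √(vₓ² + vᵧ²) = √(6.7² + 14.7²) = √(260.98) = 16.15 m/s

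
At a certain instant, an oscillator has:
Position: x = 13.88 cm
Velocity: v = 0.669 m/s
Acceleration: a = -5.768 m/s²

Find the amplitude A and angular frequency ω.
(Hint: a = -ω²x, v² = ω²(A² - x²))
a = −ω²x → ω = √(|a|/x) = √(5.768/0.1388) = 6.446 rad/s
v² = ω²(A² − x²) → A = √(x² + v²/ω²) = √(0.1388² + 0.669²/6.446²) = 0.1733 m = 17.33 cm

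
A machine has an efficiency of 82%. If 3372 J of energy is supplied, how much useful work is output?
W_out = η × W_in = 0.82 × 3372 = 2765.0 J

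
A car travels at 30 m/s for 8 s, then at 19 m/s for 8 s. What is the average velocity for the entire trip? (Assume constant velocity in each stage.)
d₁ = v₁t₁ = 30 × 8 = 240 m
d₂ = v₂t₂ = 19 × 8 = 152 m
d_total = 392 m, t_total = 16 s
v_avg = d_total/t_total = 392/16 = 24.5 m/s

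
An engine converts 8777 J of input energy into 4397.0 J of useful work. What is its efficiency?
η = W_out/W_in = 4397.0/8777 = 0.501 = 50.1%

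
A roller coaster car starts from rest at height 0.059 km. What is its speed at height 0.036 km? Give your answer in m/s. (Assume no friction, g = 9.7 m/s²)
mgh₁ = ½mv₂² + mgh₂ → v₂ = √(2g(h₁−h₂)) = √(2×9.7×(59−36)) = 21.12 m/s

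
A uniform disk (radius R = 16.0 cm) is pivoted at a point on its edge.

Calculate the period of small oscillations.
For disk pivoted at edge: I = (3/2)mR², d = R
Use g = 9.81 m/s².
I/m = (3/2)R² = 0.0384 m²; d = R = 0.16 m
T = 2π√((3/2)R²/(gR)) = 2π√(3R/(2g)) = 0.9828 s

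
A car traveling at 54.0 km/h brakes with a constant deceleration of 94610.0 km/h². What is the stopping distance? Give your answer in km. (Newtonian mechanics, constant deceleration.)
d = v₀² / (2a) (with unit conversion) = 0.01541 km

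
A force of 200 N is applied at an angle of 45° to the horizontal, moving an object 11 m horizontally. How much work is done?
W = Fd cosθ = 200×11×cos(45°) = 1555.6 J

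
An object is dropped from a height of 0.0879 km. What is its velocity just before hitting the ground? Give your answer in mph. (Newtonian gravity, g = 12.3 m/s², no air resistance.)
v = √(2gh) (with unit conversion) = 104.0 mph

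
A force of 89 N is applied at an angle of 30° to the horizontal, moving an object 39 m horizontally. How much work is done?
W = Fd cosθ = 89×39×cos(30°) = 3006.0 J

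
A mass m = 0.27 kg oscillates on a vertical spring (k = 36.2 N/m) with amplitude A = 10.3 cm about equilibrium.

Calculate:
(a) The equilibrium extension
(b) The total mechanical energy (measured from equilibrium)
x_eq = mg/k = 0.27×9.81/36.2 = 0.07317 m = 7.317 cm
E = ½kA² = ½×36.2×(0.103)² = 0.192 J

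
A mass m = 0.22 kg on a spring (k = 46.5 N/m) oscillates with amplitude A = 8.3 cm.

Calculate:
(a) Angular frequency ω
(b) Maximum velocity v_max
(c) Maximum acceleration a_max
ω = √(k/m) = √(46.5/0.22) = 14.54 rad/s
v_max = ωA = 14.54×0.083 = 1.207 m/s
a_max = ω²A = 14.54²×0.083 = 17.54 m/s²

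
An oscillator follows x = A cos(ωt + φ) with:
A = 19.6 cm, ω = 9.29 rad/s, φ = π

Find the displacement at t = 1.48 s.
x = A cos(ωt + φ) = 19.6×cos(9.29×1.48 + π) = -7.415 cm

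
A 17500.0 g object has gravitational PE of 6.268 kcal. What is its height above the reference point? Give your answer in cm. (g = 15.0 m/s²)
PE = mgh → h = PE/(mg) = 2.623e+04 J / (17.5 kg × 15.0 m/s²) = 99.91 m = 9991.0 cm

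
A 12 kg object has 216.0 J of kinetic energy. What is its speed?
KE = ½mv² → v = √(2KE/m) = √(2×216.0/12) = 6.0 m/s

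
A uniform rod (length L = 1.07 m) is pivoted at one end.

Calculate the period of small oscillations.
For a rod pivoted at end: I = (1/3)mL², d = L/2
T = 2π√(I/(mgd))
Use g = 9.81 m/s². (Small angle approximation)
I/m = (1/3)L² = 0.3816 m²; d = L/2 = 0.535 m
T = 2π√(I/(mgd)) = 2π√(0.3816/(9.81×0.535)) = 1.694 s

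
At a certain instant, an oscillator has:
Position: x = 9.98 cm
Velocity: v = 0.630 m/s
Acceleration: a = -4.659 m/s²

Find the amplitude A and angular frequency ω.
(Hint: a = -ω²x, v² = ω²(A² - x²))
a = −ω²x → ω = √(|a|/x) = √(4.659/0.0998) = 6.833 rad/s
v² = ω²(A² − x²) → A = √(x² + v²/ω²) = √(0.0998² + 0.63²/6.833²) = 0.1359 m = 13.59 cm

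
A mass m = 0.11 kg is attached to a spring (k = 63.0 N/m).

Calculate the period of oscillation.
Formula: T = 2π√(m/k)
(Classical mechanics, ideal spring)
T = 2π√(m/k) = 2π√(0.11/63.0) = 0.2625 s; f = 1/T = 3.809 Hz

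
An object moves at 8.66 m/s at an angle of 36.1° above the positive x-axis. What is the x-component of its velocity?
vₓ = v cos(θ) = 8.66 × cos(36.1°) = 7.0 m/s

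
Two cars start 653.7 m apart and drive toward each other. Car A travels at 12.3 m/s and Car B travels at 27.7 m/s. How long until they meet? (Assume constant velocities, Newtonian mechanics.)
Combined speed: v_combined = 12.3 + 27.7 = 40 m/s
Time to meet: t = d/40 = 653.7/40 = 16.34 s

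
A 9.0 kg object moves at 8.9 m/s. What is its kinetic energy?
KE = ½mv² = ½×9.0×8.9² = 356.445 J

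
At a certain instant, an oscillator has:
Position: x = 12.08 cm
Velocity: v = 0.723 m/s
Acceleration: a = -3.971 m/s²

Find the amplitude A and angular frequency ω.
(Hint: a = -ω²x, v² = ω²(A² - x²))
a = −ω²x → ω = √(|a|/x) = √(3.971/0.1208) = 5.733 rad/s
v² = ω²(A² − x²) → A = √(x² + v²/ω²) = √(0.1208² + 0.723²/5.733²) = 0.1746 m = 17.46 cm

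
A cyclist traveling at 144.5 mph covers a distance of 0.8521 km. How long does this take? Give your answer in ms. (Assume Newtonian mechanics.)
t = d/v (with unit conversion) = 13190.0 ms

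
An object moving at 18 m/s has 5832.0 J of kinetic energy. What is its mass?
KE = ½mv² → m = 2KE/v² = 2×5832.0/18² = 36.0 kg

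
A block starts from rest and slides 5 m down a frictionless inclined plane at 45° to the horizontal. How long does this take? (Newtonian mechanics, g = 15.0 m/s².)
a = g sin(θ) = 15.0 × sin(45°) = 10.61 m/s²
t = √(2d/a) = √(2 × 5 / 10.61) = 0.97 s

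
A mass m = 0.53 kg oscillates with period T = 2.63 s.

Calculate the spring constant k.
T = 2π√(m/k) → k = m(2π/T)² = 0.53×(2π/2.63)² = 3.025 N/m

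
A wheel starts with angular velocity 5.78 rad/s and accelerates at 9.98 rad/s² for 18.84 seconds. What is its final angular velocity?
ω = ω₀ + αt = 5.78 + 9.98 × 18.84 = 193.8 rad/s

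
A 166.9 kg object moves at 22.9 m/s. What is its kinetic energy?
KE = ½mv² = ½×166.9×22.9² = 43762.01 J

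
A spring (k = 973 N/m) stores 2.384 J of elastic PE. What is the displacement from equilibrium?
PE = ½kx² → x = √(2PE/k) = √(2×2.384/973) = 0.07 m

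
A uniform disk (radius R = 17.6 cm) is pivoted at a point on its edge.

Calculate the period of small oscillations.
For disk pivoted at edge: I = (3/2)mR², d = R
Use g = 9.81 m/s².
I/m = (3/2)R² = 0.04646 m²; d = R = 0.176 m
T = 2π√((3/2)R²/(gR)) = 2π√(3R/(2g)) = 1.031 s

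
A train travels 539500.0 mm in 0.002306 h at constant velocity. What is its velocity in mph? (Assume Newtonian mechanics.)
v = d/t (with unit conversion) = 145.4 mph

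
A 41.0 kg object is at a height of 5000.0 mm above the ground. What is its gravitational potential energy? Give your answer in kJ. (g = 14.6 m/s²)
PE = mgh = 41 kg × 14.6 m/s² × 5 m = 2993 J = 2.993 kJ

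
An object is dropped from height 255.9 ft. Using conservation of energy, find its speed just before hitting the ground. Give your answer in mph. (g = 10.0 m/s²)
mgh = ½mv² → v = √(2gh) = √(2×10.0×78) = 39.5 m/s = 88.35 mph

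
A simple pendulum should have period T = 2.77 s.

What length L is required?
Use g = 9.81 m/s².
T = 2π√(L/g) → L = g(T/2π)² = 9.81×(2.77/2π)² = 1.907 m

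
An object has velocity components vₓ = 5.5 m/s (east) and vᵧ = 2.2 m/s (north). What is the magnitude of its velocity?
|v| = √(vₓ² + vᵧ²) = √(5.5² + 2.2²) = √(35.09) = 5.92 m/s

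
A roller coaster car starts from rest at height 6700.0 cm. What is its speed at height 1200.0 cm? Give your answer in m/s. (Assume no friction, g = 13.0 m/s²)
mgh₁ = ½mv₂² + mgh₂ → v₂ = √(2g(h₁−h₂)) = √(2×13.0×(67−12)) = 37.82 m/s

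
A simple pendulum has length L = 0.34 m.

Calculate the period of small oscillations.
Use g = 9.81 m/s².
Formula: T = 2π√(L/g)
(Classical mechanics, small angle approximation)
T = 2π√(L/g) = 2π√(0.34/9.81) = 1.17 s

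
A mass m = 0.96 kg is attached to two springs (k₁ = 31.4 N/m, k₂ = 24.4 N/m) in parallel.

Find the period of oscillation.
k_eq = k₁+k₂ = 55.8 N/m
T = 2π√(m/k_eq) = 2π√(0.96/55.8) = 0.8241 s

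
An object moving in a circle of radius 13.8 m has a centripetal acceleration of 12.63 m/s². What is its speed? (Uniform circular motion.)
v = √(a_c × r) = √(12.63 × 13.8) = 13.2 m/s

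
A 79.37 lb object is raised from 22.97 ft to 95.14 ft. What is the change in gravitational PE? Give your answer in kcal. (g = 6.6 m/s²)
ΔPE = mg(h₂ − h₁) = 36 kg × 6.6 m/s² × (29 − 7.001) m = 5227 J = 1.249 kcal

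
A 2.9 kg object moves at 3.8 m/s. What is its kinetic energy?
KE = ½mv² = ½×2.9×3.8² = 20.938 J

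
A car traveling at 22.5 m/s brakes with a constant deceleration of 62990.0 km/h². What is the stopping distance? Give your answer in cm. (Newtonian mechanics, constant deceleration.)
d = v₀² / (2a) (with unit conversion) = 5208.0 cm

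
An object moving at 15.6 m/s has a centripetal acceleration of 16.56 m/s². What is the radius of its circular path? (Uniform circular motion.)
r = v²/a_c = 15.6²/16.56 = 14.7 m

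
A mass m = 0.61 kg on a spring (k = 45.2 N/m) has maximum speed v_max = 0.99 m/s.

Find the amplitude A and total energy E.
½mv²_max = ½kA² → A = v_max√(m/k) = 0.99×√(0.61/45.2) = 0.115 m = 11.5 cm
E = ½mv²_max = ½×0.61×0.99² = 0.2989 J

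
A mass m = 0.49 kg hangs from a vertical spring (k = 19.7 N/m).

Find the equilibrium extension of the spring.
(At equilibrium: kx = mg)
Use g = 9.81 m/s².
x_eq = mg/k = 0.49×9.81/19.7 = 0.244 m = 24.4 cm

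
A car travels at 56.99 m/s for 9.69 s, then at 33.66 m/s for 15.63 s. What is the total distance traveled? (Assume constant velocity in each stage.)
d₁ = v₁t₁ = 56.99 × 9.69 = 552.233 m
d₂ = v₂t₂ = 33.66 × 15.63 = 526.106 m
d_total = 552.233 + 526.106 = 1078.34 m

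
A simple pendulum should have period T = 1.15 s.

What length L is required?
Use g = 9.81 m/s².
T = 2π√(L/g) → L = g(T/2π)² = 9.81×(1.15/2π)² = 0.3286 m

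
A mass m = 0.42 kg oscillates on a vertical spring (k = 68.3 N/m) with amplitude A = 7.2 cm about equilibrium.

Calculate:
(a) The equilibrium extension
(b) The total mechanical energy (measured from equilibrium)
x_eq = mg/k = 0.42×9.81/68.3 = 0.06033 m = 6.033 cm
E = ½kA² = ½×68.3×(0.072)² = 0.177 J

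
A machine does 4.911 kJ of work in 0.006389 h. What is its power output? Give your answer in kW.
P = W/t = 4911 J / 23 s = 213.5 W = 0.2135 kW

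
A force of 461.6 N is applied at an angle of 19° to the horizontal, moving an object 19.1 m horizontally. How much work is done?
W = Fd cosθ = 461.6×19.1×cos(19°) = 8336.2 J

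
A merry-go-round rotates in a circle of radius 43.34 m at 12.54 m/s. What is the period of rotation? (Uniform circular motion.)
T = 2πr/v = 2π×43.34/12.54 = 21.72 s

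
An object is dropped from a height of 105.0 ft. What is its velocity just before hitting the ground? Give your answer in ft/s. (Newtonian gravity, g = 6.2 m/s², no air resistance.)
v = √(2gh) (with unit conversion) = 65.36 ft/s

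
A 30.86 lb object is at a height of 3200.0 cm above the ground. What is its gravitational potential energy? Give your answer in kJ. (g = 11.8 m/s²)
PE = mgh = 14 kg × 11.8 m/s² × 32 m = 5286 J = 5.286 kJ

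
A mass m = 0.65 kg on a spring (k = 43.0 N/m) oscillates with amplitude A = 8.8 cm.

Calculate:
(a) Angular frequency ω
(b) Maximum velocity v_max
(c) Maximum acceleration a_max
ω = √(k/m) = √(43.0/0.65) = 8.134 rad/s
v_max = ωA = 8.134×0.088 = 0.7157 m/s
a_max = ω²A = 8.134²×0.088 = 5.822 m/s²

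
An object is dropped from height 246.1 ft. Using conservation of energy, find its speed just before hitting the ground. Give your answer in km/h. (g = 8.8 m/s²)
mgh = ½mv² → v = √(2gh) = √(2×8.8×75.01) = 36.33 m/s = 130.8 km/h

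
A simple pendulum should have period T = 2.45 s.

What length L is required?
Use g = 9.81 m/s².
T = 2π√(L/g) → L = g(T/2π)² = 9.81×(2.45/2π)² = 1.492 m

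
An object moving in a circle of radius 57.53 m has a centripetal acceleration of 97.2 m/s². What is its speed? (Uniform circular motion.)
v = √(a_c × r) = √(97.2 × 57.53) = 74.78 m/s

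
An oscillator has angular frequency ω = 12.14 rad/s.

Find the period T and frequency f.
T = 2π/ω = 2π/12.14 = 0.5176 s; f = ω/2π = 1.932 Hz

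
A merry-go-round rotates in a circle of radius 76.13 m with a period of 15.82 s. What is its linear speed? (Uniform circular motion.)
v = 2πr/T = 2π×76.13/15.82 = 30.24 m/s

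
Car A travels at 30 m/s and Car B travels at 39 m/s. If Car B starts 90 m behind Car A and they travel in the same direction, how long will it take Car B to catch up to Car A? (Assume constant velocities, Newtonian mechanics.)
Relative speed: v_rel = 39 - 30 = 9 m/s
Time to catch: t = d₀/v_rel = 90/9 = 10.0 s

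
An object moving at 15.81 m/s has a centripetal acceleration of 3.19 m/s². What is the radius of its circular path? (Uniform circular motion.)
r = v²/a_c = 15.81²/3.19 = 78.36 m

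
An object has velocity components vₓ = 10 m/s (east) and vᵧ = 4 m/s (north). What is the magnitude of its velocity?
|v| = √(vₓ² + vᵧ²) = √(10² + 4²) = √(116) = 10.77 m/s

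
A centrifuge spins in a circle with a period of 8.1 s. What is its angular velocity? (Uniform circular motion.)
ω = 2π/T = 2π/8.1 = 0.7757 rad/s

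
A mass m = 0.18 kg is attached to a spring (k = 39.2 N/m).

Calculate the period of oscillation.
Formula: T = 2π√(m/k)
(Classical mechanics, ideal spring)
T = 2π√(m/k) = 2π√(0.18/39.2) = 0.4258 s; f = 1/T = 2.349 Hz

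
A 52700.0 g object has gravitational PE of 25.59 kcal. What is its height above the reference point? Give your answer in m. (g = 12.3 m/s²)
PE = mgh → h = PE/(mg) = 1.071e+05 J / (52.7 kg × 12.3 m/s²) = 165.2 m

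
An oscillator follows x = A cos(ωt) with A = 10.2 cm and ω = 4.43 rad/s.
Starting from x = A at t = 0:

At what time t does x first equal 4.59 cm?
cos(ωt) = x/A = 4.59/10.2 = 0.45
ωt = arccos(0.45) = 1.104 rad
t = 1.104/4.43 = 0.2492 s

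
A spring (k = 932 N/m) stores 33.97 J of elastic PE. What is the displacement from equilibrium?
PE = ½kx² → x = √(2PE/k) = √(2×33.97/932) = 0.27 m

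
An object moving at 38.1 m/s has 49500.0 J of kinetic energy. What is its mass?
KE = ½mv² → m = 2KE/v² = 2×49500.0/38.1² = 68.2 kg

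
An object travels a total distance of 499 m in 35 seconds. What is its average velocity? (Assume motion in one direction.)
v_avg = Δd / Δt = 499 / 35 = 14.26 m/s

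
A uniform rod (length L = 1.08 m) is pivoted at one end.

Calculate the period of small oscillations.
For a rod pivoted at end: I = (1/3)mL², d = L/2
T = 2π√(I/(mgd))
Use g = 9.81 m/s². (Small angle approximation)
I/m = (1/3)L² = 0.3888 m²; d = L/2 = 0.54 m
T = 2π√(I/(mgd)) = 2π√(0.3888/(9.81×0.54)) = 1.702 s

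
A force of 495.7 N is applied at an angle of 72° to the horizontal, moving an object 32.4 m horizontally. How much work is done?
W = Fd cosθ = 495.7×32.4×cos(72°) = 4963.0 J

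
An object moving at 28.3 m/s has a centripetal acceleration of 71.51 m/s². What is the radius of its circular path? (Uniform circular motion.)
r = v²/a_c = 28.3²/71.51 = 11.2 m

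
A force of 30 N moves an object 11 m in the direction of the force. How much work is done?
W = Fd = 30×11 = 330.0 J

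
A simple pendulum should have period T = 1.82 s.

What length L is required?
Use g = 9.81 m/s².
T = 2π√(L/g) → L = g(T/2π)² = 9.81×(1.82/2π)² = 0.8231 m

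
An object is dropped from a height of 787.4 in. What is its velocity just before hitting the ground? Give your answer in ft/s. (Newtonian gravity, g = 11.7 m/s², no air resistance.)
v = √(2gh) (with unit conversion) = 70.98 ft/s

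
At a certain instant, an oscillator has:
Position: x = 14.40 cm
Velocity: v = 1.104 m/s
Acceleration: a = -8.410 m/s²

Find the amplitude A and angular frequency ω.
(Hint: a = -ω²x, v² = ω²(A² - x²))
a = −ω²x → ω = √(|a|/x) = √(8.41/0.144) = 7.642 rad/s
v² = ω²(A² − x²) → A = √(x² + v²/ω²) = √(0.144² + 1.104²/7.642²) = 0.204 m = 20.4 cm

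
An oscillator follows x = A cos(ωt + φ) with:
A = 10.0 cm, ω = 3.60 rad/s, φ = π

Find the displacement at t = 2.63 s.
x = A cos(ωt + φ) = 10.0×cos(3.6×2.63 + π) = 9.991 cm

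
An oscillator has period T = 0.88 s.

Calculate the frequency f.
f = 1/T = 1/0.88 = 1.136 Hz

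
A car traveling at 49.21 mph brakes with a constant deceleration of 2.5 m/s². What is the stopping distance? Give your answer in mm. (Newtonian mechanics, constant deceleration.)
d = v₀² / (2a) (with unit conversion) = 96790.0 mm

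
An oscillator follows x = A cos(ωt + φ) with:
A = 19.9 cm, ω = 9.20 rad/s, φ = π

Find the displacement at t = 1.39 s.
x = A cos(ωt + φ) = 19.9×cos(9.2×1.39 + π) = -19.41 cm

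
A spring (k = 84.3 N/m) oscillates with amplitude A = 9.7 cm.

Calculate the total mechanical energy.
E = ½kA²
E = ½kA² = ½×84.3×(0.097)² = 0.3966 J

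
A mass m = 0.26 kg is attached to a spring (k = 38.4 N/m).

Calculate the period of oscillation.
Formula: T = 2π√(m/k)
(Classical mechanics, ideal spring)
T = 2π√(m/k) = 2π√(0.26/38.4) = 0.517 s; f = 1/T = 1.934 Hz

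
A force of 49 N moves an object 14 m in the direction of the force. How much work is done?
W = Fd = 49×14 = 686.0 J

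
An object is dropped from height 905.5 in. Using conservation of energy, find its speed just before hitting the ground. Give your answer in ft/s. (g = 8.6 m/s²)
mgh = ½mv² → v = √(2gh) = √(2×8.6×23) = 19.89 m/s = 65.25 ft/s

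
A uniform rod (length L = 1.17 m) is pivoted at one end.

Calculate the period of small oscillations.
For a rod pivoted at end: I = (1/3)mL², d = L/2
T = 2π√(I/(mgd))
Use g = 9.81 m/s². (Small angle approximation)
I/m = (1/3)L² = 0.4563 m²; d = L/2 = 0.585 m
T = 2π√(I/(mgd)) = 2π√(0.4563/(9.81×0.585)) = 1.772 s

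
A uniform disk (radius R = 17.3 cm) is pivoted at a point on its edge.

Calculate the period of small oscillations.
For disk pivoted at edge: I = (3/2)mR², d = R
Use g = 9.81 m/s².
I/m = (3/2)R² = 0.04489 m²; d = R = 0.173 m
T = 2π√((3/2)R²/(gR)) = 2π√(3R/(2g)) = 1.022 s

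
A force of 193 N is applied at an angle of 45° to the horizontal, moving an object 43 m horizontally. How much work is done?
W = Fd cosθ = 193×43×cos(45°) = 5868.3 J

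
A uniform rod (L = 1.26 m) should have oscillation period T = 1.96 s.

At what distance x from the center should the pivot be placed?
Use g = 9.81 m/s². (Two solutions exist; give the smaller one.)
T = 2π√((L²/12 + x²)/(gx)). Let c = T²g/(4π²) = 0.9546.
x² − cx + L²/12 = 0 → x = (c − √(c² − L²/3))/2 = 0.1682 m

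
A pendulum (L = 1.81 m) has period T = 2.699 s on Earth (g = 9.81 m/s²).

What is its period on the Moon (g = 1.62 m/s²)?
T = 2π√(L/g), so T_moon/T_earth = √(g_earth/g_moon)
T_moon = 2π√(1.81/1.62) = 6.641 s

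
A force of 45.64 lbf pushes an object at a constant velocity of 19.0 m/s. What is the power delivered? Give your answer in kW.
P = Fv = 203 N × 19 m/s = 3857 W = 3.857 kW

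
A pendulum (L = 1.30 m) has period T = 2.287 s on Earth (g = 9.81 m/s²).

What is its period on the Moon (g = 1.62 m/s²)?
T = 2π√(L/g), so T_moon/T_earth = √(g_earth/g_moon)
T_moon = 2π√(1.3/1.62) = 5.629 s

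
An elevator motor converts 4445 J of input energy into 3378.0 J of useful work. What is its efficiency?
η = W_out/W_in = 3378.0/4445 = 0.76 = 76.0%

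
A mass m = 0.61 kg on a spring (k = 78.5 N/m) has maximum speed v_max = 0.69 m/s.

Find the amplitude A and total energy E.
½mv²_max = ½kA² → A = v_max√(m/k) = 0.69×√(0.61/78.5) = 0.06082 m = 6.082 cm
E = ½mv²_max = ½×0.61×0.69² = 0.1452 J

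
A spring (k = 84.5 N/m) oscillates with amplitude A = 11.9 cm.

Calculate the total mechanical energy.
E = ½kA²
E = ½kA² = ½×84.5×(0.119)² = 0.5983 J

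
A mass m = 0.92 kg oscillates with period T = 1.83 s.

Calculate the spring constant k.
T = 2π√(m/k) → k = m(2π/T)² = 0.92×(2π/1.83)² = 10.85 N/m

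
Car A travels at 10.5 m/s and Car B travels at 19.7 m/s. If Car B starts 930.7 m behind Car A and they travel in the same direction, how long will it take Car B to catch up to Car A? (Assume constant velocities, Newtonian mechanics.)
Relative speed: v_rel = 19.7 - 10.5 = 9.2 m/s
Time to catch: t = d₀/v_rel = 930.7/9.2 = 101.16 s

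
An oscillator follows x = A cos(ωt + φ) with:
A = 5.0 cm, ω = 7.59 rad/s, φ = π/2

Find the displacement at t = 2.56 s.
x = A cos(ωt + φ) = 5.0×cos(7.59×2.56 + π/2) = -2.744 cm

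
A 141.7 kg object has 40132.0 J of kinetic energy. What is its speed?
KE = ½mv² → v = √(2KE/m) = √(2×40132.0/141.7) = 23.8 m/s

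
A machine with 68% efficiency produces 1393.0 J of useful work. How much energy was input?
W_in = W_out/η = 1393.0/0.68 = 2048.5 J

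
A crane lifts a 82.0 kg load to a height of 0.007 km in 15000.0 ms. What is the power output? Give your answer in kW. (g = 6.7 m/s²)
W = mgh = 82×6.7×7 = 3846 J
P = W/t = 3846/15 = 256.4 W = 0.2564 kW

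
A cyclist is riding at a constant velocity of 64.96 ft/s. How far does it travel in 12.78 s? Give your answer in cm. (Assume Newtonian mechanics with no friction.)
d = vt (with unit conversion) = 25300.0 cm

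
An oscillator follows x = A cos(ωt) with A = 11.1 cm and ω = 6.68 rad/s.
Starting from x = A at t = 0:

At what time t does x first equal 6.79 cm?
cos(ωt) = x/A = 6.79/11.1 = 0.6117
ωt = arccos(0.6117) = 0.9126 rad
t = 0.9126/6.68 = 0.1366 s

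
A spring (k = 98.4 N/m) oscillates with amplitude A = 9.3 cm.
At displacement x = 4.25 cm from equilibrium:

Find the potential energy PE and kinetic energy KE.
E_total = ½kA² = ½×98.4×(0.093)² = 0.4255 J
PE = ½kx² = ½×98.4×(0.0425)² = 0.08887 J
KE = E_total − PE = 0.3367 J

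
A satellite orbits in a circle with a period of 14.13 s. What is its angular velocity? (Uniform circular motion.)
ω = 2π/T = 2π/14.13 = 0.4447 rad/s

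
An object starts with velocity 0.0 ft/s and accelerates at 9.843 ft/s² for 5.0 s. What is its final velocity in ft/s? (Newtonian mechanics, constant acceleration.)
v = v₀ + at (with unit conversion) = 49.22 ft/s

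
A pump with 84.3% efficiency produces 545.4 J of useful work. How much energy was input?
W_in = W_out/η = 545.4/0.843 = 646.98 J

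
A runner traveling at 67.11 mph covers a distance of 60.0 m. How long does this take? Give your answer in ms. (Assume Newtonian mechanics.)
t = d/v (with unit conversion) = 2000.0 ms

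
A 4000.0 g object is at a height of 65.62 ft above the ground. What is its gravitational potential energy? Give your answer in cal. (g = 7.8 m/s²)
PE = mgh = 4 kg × 7.8 m/s² × 20 m = 624 J = 149.1 cal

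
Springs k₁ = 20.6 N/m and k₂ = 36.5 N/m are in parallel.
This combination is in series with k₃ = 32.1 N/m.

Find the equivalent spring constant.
k₁₂ = k₁ + k₂ = 57.1 N/m (parallel)
1/k_eq = 1/k₁₂ + 1/k₃ → k_eq = 20.55 N/m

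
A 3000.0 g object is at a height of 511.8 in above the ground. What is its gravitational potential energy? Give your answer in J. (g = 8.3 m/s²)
PE = mgh = 3 kg × 8.3 m/s² × 13 m = 323.7 J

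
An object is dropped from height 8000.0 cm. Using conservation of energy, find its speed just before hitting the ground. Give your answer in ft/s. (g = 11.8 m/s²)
mgh = ½mv² → v = √(2gh) = √(2×11.8×80) = 43.45 m/s = 142.6 ft/s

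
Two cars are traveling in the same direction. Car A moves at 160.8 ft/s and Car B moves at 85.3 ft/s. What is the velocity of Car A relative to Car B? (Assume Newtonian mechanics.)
v_rel = v_A - v_B = 160.8 - 85.3 = 75.5 ft/s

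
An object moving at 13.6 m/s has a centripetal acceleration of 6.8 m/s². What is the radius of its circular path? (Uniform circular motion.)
r = v²/a_c = 13.6²/6.8 = 27.2 m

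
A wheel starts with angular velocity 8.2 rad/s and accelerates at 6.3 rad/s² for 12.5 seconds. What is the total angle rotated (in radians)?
θ = ω₀t + ½αt² = 8.2×12.5 + ½×6.3×12.5² = 594.69 rad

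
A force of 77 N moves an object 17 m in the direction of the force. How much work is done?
W = Fd = 77×17 = 1309.0 J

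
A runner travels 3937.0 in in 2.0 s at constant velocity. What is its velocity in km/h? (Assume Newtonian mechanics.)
v = d/t (with unit conversion) = 180.0 km/h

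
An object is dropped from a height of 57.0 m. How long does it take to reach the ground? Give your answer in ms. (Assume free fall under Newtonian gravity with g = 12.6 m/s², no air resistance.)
t = √(2h/g) (with unit conversion) = 3008.0 ms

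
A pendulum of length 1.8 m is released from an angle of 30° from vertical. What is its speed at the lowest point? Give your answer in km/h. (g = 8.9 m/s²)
h = L(1 − cosθ) = 1.8×(1 − cos30°) = 0.2412 m
v = √(2gh) = √(2×8.9×0.2412) = 2.072 m/s = 7.459 km/h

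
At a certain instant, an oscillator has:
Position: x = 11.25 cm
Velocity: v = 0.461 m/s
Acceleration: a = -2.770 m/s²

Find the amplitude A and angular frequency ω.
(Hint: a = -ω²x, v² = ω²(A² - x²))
a = −ω²x → ω = √(|a|/x) = √(2.77/0.1125) = 4.962 rad/s
v² = ω²(A² − x²) → A = √(x² + v²/ω²) = √(0.1125² + 0.461²/4.962²) = 0.1459 m = 14.59 cm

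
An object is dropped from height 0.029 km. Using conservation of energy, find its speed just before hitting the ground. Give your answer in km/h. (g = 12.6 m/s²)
mgh = ½mv² → v = √(2gh) = √(2×12.6×29) = 27.03 m/s = 97.32 km/h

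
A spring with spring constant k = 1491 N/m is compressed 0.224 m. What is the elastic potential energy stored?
PE = ½kx² = ½×1491×0.224² = 37.41 J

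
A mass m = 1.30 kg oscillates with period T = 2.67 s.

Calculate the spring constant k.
T = 2π√(m/k) → k = m(2π/T)² = 1.3×(2π/2.67)² = 7.199 N/m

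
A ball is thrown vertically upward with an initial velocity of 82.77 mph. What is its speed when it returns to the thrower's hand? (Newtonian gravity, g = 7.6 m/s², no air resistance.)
By conservation of energy, the ball returns at the same speed = 82.77 mph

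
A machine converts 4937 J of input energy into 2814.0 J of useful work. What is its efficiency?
η = W_out/W_in = 2814.0/4937 = 0.57 = 57.0%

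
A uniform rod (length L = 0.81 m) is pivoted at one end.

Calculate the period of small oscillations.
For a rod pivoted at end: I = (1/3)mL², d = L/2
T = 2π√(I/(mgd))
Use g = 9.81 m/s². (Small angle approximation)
I/m = (1/3)L² = 0.2187 m²; d = L/2 = 0.405 m
T = 2π√(I/(mgd)) = 2π√(0.2187/(9.81×0.405)) = 1.474 s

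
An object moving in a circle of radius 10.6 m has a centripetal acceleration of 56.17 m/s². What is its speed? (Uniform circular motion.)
v = √(a_c × r) = √(56.17 × 10.6) = 24.4 m/s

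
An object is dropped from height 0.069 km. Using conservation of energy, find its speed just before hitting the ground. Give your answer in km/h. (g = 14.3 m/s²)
mgh = ½mv² → v = √(2gh) = √(2×14.3×69) = 44.42 m/s = 159.9 km/h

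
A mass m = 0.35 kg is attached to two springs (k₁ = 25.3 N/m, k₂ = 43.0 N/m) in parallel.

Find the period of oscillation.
k_eq = k₁+k₂ = 68.3 N/m
T = 2π√(m/k_eq) = 2π√(0.35/68.3) = 0.4498 s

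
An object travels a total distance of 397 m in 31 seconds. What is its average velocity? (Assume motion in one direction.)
v_avg = Δd / Δt = 397 / 31 = 12.81 m/s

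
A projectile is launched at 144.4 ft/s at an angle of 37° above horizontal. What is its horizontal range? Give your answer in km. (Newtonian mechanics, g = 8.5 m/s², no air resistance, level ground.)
R = v₀² sin(2θ) / g (with unit conversion) = 0.2191 km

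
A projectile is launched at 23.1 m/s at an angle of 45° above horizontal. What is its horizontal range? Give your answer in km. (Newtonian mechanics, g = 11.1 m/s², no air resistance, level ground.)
R = v₀² sin(2θ) / g (with unit conversion) = 0.04807 km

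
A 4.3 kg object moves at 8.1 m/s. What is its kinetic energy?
KE = ½mv² = ½×4.3×8.1² = 141.0615 J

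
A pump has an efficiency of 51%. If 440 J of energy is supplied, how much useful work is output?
W_out = η × W_in = 0.51 × 440 = 224.4 J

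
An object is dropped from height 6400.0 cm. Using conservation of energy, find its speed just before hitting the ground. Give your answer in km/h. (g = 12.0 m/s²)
mgh = ½mv² → v = √(2gh) = √(2×12.0×64) = 39.19 m/s = 141.1 km/h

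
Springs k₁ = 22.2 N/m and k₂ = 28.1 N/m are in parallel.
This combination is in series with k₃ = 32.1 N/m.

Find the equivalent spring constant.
k₁₂ = k₁ + k₂ = 50.3 N/m (parallel)
1/k_eq = 1/k₁₂ + 1/k₃ → k_eq = 19.6 N/m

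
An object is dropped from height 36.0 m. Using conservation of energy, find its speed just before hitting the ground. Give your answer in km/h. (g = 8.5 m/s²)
mgh = ½mv² → v = √(2gh) = √(2×8.5×36) = 24.74 m/s = 89.06 km/h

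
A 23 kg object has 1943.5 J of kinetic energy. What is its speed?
KE = ½mv² → v = √(2KE/m) = √(2×1943.5/23) = 13.0 m/s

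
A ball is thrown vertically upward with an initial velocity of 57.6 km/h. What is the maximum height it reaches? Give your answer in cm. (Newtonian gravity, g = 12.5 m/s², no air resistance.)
h_max = v₀²/(2g) (with unit conversion) = 1024.0 cm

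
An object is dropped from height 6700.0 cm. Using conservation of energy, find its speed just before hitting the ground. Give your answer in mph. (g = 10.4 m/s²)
mgh = ½mv² → v = √(2gh) = √(2×10.4×67) = 37.33 m/s = 83.51 mph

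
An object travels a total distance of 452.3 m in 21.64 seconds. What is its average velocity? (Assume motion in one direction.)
v_avg = Δd / Δt = 452.3 / 21.64 = 20.9 m/s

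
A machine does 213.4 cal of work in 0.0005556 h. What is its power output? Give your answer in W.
P = W/t = 892.9 J / 2 s = 446.4 W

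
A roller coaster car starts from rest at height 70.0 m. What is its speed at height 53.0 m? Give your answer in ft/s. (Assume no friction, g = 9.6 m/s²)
mgh₁ = ½mv₂² + mgh₂ → v₂ = √(2g(h₁−h₂)) = √(2×9.6×(70−53)) = 18.07 m/s = 59.27 ft/s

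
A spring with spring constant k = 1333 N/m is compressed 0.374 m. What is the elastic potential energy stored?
PE = ½kx² = ½×1333×0.374² = 93.23 J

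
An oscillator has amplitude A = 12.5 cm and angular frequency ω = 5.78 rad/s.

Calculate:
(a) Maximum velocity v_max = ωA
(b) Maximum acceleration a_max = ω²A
v_max = ωA = 5.78×0.125 = 0.7225 m/s
a_max = ω²A = 5.78²×0.125 = 4.176 m/s²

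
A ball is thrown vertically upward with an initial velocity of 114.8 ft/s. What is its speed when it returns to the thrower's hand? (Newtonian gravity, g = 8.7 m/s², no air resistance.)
By conservation of energy, the ball returns at the same speed = 114.8 ft/s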